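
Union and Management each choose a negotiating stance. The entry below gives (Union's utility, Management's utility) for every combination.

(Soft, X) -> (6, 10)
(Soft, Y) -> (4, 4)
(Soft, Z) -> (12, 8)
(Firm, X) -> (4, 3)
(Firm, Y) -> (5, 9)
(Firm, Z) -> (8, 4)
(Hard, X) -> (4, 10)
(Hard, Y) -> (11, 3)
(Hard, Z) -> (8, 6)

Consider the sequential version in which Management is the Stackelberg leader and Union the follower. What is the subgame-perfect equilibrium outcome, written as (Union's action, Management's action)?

(Soft, X)

Solve by backward induction (Management leads).
- X: Union compares 6, 4, 4 and picks Soft; Management would get 10.
- Y: Union compares 4, 5, 11 and picks Hard; Management would get 3.
- Z: Union compares 12, 8, 8 and picks Soft; Management would get 8.
Maximizing over 10, 3, 8, Management chooses X. Subgame-perfect outcome: (Soft, X) with payoffs (6, 10).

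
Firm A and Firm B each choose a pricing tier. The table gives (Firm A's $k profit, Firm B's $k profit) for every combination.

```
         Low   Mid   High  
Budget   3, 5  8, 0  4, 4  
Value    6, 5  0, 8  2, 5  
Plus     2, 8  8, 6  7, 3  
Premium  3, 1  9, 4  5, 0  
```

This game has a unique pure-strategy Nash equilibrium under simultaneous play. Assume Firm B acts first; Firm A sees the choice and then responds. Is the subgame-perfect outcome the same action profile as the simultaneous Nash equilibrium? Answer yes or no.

no

Solve by backward induction (Firm B leads).
- Low: BR = Value, leader payoff 5.
- Mid: BR = Premium, leader payoff 4.
- High: BR = Plus, leader payoff 3.
Among 5, 4, 3, the best is 5 at Low. Subgame-perfect outcome: (Value, Low) with payoffs (6, 5).
Now find the simultaneous Nash equilibrium.
Firm A's best replies: Low→Value; Mid→Premium; High→Plus.
Firm B's best replies: Budget→Low; Value→Mid; Plus→Low; Premium→Mid.
Only (Premium, Mid) has each player best-responding; Nash payoffs (9, 4).
Sequential outcome (Value, Low) differs from the Nash profile (Premium, Mid).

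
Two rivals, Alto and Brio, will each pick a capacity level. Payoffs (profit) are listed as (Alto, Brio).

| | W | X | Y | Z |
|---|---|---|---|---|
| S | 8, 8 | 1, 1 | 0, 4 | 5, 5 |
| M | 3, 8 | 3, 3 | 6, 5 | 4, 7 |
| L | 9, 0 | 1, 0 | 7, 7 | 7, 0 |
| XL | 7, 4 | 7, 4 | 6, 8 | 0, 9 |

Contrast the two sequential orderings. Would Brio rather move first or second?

If Alto leads: Brio's best replies are S→W, M→W, L→Y, XL→Z; Alto's induced payoffs 8, 3, 7, 0; outcome (S, W), payoffs (8, 8).
If Brio leads: Alto's best replies are W→L, X→XL, Y→L, Z→L; Brio's induced payoffs 0, 4, 7, 0; outcome (L, Y), payoffs (7, 7).
Brio gets 7 moving first and 8 moving second, so Brio prefers to move second.

second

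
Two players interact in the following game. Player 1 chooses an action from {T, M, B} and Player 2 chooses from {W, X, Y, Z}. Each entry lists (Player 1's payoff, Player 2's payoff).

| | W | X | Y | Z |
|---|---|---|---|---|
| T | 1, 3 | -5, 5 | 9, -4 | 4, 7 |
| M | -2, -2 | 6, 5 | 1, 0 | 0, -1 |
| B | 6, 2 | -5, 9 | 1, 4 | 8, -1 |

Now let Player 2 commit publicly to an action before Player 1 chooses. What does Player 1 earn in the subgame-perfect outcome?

Player 1 best-responds to each possible Player 2 move:
- W: BR = B, leader payoff 2.
- X: BR = M, leader payoff 5.
- Y: BR = T, leader payoff -4.
- Z: BR = B, leader payoff -1.
Player 2's induced payoffs are 2, 5, -4, -1, so Player 2 commits to X. Subgame-perfect outcome: (M, X) with payoffs (6, 5).

6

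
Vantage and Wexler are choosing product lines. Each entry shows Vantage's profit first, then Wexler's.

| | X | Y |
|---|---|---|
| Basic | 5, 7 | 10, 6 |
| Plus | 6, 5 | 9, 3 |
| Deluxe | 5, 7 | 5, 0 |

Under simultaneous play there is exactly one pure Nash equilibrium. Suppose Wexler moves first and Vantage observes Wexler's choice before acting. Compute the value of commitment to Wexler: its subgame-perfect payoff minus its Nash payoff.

Backward induction with Wexler moving first.
- X: BR = Plus, leader payoff 5.
- Y: BR = Basic, leader payoff 6.
Among 5, 6, the best is 6 at Y. Subgame-perfect outcome: (Basic, Y) with payoffs (10, 6).
For the simultaneous game, intersect best replies.
Vantage's best replies: X→Plus; Y→Basic.
Wexler's best replies: Basic→X; Plus→X; Deluxe→X.
Only (Plus, X) has each player best-responding; Nash payoffs (6, 5).
Wexler's commitment gain: 6 − 5 = 1.

1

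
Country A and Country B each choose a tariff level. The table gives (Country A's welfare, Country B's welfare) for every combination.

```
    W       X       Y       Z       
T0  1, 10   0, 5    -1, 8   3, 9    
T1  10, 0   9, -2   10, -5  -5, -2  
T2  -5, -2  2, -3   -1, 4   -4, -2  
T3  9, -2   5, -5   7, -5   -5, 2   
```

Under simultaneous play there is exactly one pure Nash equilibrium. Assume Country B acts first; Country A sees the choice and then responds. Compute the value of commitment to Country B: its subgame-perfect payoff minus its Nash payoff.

Work backward from Country A's decision.
- W: Country A compares 1, 10, -5, 9 and picks T1; Country B would get 0.
- X: Country A compares 0, 9, 2, 5 and picks T1; Country B would get -2.
- Y: Country A compares -1, 10, -1, 7 and picks T1; Country B would get -5.
- Z: Country A compares 3, -5, -4, -5 and picks T0; Country B would get 9.
Among 0, -2, -5, 9, the best is 9 at Z. Subgame-perfect outcome: (T0, Z) with payoffs (3, 9).
Now find the simultaneous Nash equilibrium.
Country A's best replies: W→T1; X→T1; Y→T1; Z→T0.
Country B's best replies: T0→W; T1→W; T2→Y; T3→Z.
Only (T1, W) has each player best-responding; Nash payoffs (10, 0).
Country B's commitment gain: 9 − 0 = 9.

9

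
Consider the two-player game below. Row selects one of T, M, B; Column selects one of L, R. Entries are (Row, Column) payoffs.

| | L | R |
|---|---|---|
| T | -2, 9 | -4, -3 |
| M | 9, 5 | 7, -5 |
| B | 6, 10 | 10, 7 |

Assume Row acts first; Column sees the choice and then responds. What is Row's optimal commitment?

Column best-responds to each possible Row move:
- T → Column plays L (best of 9, -3); Row gets -2.
- M → Column plays L (best of 5, -5); Row gets 9.
- B → Column plays L (best of 10, 7); Row gets 6.
Row's induced payoffs are -2, 9, 6, so Row commits to M. Subgame-perfect outcome: (M, L) with payoffs (9, 5).

M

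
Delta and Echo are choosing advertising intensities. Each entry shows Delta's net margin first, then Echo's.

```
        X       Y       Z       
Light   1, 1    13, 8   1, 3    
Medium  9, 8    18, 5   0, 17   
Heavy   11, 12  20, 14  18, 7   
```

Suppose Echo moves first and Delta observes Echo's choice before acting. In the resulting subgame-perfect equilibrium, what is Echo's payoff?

14

Work backward from Delta's decision.
- X → Delta plays Heavy (best of 1, 9, 11); Echo gets 12.
- Y → Delta plays Heavy (best of 13, 18, 20); Echo gets 14.
- Z → Delta plays Heavy (best of 1, 0, 18); Echo gets 7.
Echo's induced payoffs are 12, 14, 7, so Echo commits to Y. Subgame-perfect outcome: (Heavy, Y) with payoffs (20, 14).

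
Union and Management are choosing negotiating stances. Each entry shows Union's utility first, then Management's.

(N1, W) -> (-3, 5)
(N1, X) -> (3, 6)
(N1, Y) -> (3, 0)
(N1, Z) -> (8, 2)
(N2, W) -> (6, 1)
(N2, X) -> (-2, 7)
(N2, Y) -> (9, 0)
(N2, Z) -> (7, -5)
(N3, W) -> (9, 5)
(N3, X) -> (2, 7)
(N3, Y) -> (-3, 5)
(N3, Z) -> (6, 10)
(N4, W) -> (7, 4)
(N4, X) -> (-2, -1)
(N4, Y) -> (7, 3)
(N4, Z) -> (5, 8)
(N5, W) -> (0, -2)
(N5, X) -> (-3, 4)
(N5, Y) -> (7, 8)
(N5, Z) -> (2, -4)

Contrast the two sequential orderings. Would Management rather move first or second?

If Union leads: Management's best replies are N1→X, N2→X, N3→Z, N4→Z, N5→Y; Union's induced payoffs 3, -2, 6, 5, 7; outcome (N5, Y), payoffs (7, 8).
If Management leads: Union's best replies are W→N3, X→N1, Y→N2, Z→N1; Management's induced payoffs 5, 6, 0, 2; outcome (N1, X), payoffs (3, 6).
Management gets 6 moving first and 8 moving second, so Management prefers to move second.

second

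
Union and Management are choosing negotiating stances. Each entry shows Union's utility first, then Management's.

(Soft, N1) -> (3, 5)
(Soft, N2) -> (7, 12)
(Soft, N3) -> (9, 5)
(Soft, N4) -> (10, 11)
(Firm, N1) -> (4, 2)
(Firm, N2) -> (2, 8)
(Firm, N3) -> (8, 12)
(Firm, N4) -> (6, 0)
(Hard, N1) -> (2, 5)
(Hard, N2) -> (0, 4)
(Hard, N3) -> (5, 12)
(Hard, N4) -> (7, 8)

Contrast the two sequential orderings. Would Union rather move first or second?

If Union leads: Management's best replies are Soft→N2, Firm→N3, Hard→N3; Union's induced payoffs 7, 8, 5; outcome (Firm, N3), payoffs (8, 12).
If Management leads: Union's best replies are N1→Firm, N2→Soft, N3→Soft, N4→Soft; Management's induced payoffs 2, 12, 5, 11; outcome (Soft, N2), payoffs (7, 12).
Union gets 8 moving first and 7 moving second, so Union prefers to move first.

first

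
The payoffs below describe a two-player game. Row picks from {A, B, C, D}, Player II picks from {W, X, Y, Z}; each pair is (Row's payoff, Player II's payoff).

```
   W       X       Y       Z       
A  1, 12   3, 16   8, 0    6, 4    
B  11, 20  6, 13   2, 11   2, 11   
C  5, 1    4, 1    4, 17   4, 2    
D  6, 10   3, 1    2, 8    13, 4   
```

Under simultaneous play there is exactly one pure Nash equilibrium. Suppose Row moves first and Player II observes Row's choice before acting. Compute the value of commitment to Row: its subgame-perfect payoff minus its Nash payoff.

0

Work backward from Player II's decision.
- A → Player II plays X (best of 12, 16, 0, 4); Row gets 3.
- B → Player II plays W (best of 20, 13, 11, 11); Row gets 11.
- C → Player II plays Y (best of 1, 1, 17, 2); Row gets 4.
- D → Player II plays W (best of 10, 1, 8, 4); Row gets 6.
Row's induced payoffs are 3, 11, 4, 6, so Row commits to B. Subgame-perfect outcome: (B, W) with payoffs (11, 20).
Under simultaneous play:
Row's best replies: W→B; X→B; Y→A; Z→D.
Player II's best replies: A→X; B→W; C→Y; D→W.
Only (B, W) has each player best-responding; Nash payoffs (11, 20).
Row's commitment gain: 11 − 11 = 0.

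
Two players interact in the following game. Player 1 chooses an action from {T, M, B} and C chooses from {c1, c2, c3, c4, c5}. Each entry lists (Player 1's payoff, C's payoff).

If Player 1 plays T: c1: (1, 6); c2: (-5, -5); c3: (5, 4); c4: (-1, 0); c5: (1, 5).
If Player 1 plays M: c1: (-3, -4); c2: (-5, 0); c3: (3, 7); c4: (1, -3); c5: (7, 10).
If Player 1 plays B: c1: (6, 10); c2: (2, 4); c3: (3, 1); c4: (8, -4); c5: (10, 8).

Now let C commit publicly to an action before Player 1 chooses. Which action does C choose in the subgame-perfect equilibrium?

Player 1 best-responds to each possible C move:
- c1: BR = B, leader payoff 10.
- c2: BR = B, leader payoff 4.
- c3: BR = T, leader payoff 4.
- c4: BR = B, leader payoff -4.
- c5: BR = B, leader payoff 8.
Maximizing over 10, 4, 4, -4, 8, C chooses c1. Subgame-perfect outcome: (B, c1) with payoffs (6, 10).

c1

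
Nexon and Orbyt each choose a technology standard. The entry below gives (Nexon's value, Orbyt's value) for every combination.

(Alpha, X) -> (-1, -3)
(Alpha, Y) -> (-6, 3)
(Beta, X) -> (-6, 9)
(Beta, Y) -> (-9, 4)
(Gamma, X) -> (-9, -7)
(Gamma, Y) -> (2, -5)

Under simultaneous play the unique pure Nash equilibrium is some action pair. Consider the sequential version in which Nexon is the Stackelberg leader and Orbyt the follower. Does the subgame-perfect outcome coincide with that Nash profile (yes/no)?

yes

Orbyt best-responds to each possible Nexon move:
- Alpha → Orbyt plays Y (best of -3, 3); Nexon gets -6.
- Beta → Orbyt plays X (best of 9, 4); Nexon gets -6.
- Gamma → Orbyt plays Y (best of -7, -5); Nexon gets 2.
Among -6, -6, 2, the best is 2 at Gamma. Subgame-perfect outcome: (Gamma, Y) with payoffs (2, -5).
Under simultaneous play:
Nexon's best replies: X→Alpha; Y→Gamma.
Orbyt's best replies: Alpha→Y; Beta→X; Gamma→Y.
Only (Gamma, Y) has each player best-responding; Nash payoffs (2, -5).
Sequential outcome (Gamma, Y) coincides with the Nash profile (Gamma, Y).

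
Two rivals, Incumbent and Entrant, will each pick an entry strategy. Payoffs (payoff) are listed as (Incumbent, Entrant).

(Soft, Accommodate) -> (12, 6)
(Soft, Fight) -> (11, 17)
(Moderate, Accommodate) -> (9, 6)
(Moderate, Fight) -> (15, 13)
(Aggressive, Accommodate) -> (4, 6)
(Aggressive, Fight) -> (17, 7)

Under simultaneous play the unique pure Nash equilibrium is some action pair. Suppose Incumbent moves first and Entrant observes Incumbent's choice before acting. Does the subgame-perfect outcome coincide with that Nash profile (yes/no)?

yes

Solve by backward induction (Incumbent leads).
- Soft → Entrant plays Fight (best of 6, 17); Incumbent gets 11.
- Moderate → Entrant plays Fight (best of 6, 13); Incumbent gets 15.
- Aggressive → Entrant plays Fight (best of 6, 7); Incumbent gets 17.
Maximizing over 11, 15, 17, Incumbent chooses Aggressive. Subgame-perfect outcome: (Aggressive, Fight) with payoffs (17, 7).
Now find the simultaneous Nash equilibrium.
Incumbent's best replies: Accommodate→Soft; Fight→Aggressive.
Entrant's best replies: Soft→Fight; Moderate→Fight; Aggressive→Fight.
The unique mutual best reply is (Aggressive, Fight), giving (17, 7).
Sequential outcome (Aggressive, Fight) coincides with the Nash profile (Aggressive, Fight).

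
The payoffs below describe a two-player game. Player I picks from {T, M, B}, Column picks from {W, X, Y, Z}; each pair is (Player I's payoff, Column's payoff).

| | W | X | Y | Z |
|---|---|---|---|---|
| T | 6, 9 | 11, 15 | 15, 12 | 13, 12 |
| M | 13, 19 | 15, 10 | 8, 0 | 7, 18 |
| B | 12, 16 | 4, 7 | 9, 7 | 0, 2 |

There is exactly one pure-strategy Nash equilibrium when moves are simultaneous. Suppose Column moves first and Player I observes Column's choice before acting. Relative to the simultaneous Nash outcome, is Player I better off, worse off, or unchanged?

unchanged

Backward induction with Column moving first.
- W: BR = M, leader payoff 19.
- X: BR = M, leader payoff 10.
- Y: BR = T, leader payoff 12.
- Z: BR = T, leader payoff 12.
Maximizing over 19, 10, 12, 12, Column chooses W. Subgame-perfect outcome: (M, W) with payoffs (13, 19).
Now find the simultaneous Nash equilibrium.
Player I's best replies: W→M; X→M; Y→T; Z→T.
Column's best replies: T→X; M→W; B→W.
The unique mutual best reply is (M, W), giving (13, 19).
Player I earns 13 sequentially versus 13 at the Nash outcome: unchanged.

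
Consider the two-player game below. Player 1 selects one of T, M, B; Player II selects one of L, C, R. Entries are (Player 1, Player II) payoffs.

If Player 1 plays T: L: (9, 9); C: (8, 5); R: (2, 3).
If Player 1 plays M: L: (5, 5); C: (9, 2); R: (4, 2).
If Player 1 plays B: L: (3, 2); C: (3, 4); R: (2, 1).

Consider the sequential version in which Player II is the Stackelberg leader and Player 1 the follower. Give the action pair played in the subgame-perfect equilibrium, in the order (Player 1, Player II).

Player 1 best-responds to each possible Player II move:
- L: BR = T, leader payoff 9.
- C: BR = M, leader payoff 2.
- R: BR = M, leader payoff 2.
Player II's induced payoffs are 9, 2, 2, so Player II commits to L. Subgame-perfect outcome: (T, L) with payoffs (9, 9).

(T, L)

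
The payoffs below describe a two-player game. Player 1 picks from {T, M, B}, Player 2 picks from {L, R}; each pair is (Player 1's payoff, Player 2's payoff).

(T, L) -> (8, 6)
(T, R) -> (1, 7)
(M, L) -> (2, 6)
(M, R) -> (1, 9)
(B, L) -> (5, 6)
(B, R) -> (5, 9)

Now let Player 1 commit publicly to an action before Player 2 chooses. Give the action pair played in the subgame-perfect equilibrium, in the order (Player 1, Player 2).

(B, R)

Backward induction with Player 1 moving first.
- T: Player 2 compares 6, 7 and picks R; Player 1 would get 1.
- M: Player 2 compares 6, 9 and picks R; Player 1 would get 1.
- B: Player 2 compares 6, 9 and picks R; Player 1 would get 5.
Maximizing over 1, 1, 5, Player 1 chooses B. Subgame-perfect outcome: (B, R) with payoffs (5, 9).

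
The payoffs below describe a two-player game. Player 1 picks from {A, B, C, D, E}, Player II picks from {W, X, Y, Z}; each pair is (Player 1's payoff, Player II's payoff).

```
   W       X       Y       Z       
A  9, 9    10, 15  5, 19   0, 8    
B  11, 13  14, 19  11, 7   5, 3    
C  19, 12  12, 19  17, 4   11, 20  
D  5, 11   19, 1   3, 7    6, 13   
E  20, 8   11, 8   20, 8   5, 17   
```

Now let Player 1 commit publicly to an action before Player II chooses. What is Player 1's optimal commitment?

Solve by backward induction (Player 1 leads).
- A: BR = Y, leader payoff 5.
- B: BR = X, leader payoff 14.
- C: BR = Z, leader payoff 11.
- D: BR = Z, leader payoff 6.
- E: BR = Z, leader payoff 5.
Among 5, 14, 11, 6, 5, the best is 14 at B. Subgame-perfect outcome: (B, X) with payoffs (14, 19).

B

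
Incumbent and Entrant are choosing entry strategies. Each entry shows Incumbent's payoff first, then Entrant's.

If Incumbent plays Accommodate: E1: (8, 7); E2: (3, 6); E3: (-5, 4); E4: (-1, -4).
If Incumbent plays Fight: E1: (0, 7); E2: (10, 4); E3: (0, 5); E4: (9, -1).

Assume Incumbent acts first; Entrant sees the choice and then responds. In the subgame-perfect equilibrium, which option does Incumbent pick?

Accommodate

Backward induction with Incumbent moving first.
- Accommodate: Entrant compares 7, 6, 4, -4 and picks E1; Incumbent would get 8.
- Fight: Entrant compares 7, 4, 5, -1 and picks E1; Incumbent would get 0.
Maximizing over 8, 0, Incumbent chooses Accommodate. Subgame-perfect outcome: (Accommodate, E1) with payoffs (8, 7).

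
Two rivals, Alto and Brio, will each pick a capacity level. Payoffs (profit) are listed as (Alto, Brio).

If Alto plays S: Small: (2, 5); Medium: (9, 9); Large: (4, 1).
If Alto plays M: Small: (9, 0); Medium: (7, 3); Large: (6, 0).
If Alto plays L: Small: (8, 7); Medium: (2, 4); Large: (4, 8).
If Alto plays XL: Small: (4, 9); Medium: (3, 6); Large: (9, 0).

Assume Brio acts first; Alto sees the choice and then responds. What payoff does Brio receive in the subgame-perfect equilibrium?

9

Work backward from Alto's decision.
- Small: BR = M, leader payoff 0.
- Medium: BR = S, leader payoff 9.
- Large: BR = XL, leader payoff 0.
Brio's induced payoffs are 0, 9, 0, so Brio commits to Medium. Subgame-perfect outcome: (S, Medium) with payoffs (9, 9).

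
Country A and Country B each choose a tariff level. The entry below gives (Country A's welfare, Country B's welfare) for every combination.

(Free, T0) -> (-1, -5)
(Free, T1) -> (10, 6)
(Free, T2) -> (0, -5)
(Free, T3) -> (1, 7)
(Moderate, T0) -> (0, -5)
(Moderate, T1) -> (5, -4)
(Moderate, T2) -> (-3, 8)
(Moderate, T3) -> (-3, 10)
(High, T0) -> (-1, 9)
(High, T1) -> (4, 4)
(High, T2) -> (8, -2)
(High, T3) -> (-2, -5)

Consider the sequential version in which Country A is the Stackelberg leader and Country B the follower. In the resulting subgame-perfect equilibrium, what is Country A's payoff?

1

Country B best-responds to each possible Country A move:
- Free → Country B plays T3 (best of -5, 6, -5, 7); Country A gets 1.
- Moderate → Country B plays T3 (best of -5, -4, 8, 10); Country A gets -3.
- High → Country B plays T0 (best of 9, 4, -2, -5); Country A gets -1.
Among 1, -3, -1, the best is 1 at Free. Subgame-perfect outcome: (Free, T3) with payoffs (1, 7).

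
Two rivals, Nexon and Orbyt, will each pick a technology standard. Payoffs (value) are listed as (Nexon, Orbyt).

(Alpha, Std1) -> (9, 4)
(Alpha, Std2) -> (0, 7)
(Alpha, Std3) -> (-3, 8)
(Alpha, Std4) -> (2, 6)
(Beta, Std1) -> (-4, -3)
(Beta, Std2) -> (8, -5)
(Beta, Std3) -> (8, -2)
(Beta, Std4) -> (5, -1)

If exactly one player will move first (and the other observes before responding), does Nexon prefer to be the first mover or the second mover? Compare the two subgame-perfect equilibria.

second

If Nexon leads: Orbyt's best replies are Alpha→Std3, Beta→Std4; Nexon's induced payoffs -3, 5; outcome (Beta, Std4), payoffs (5, -1).
If Orbyt leads: Nexon's best replies are Std1→Alpha, Std2→Beta, Std3→Beta, Std4→Beta; Orbyt's induced payoffs 4, -5, -2, -1; outcome (Alpha, Std1), payoffs (9, 4).
Nexon gets 5 moving first and 9 moving second, so Nexon prefers to move second.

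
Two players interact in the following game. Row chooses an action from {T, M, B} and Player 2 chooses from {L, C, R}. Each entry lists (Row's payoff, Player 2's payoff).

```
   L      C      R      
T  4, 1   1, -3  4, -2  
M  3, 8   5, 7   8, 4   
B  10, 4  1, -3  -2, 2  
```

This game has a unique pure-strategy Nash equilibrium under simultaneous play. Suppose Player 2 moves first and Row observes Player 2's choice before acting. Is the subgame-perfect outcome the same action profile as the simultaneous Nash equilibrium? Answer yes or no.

no

Work backward from Row's decision.
- L: Row compares 4, 3, 10 and picks B; Player 2 would get 4.
- C: Row compares 1, 5, 1 and picks M; Player 2 would get 7.
- R: Row compares 4, 8, -2 and picks M; Player 2 would get 4.
Player 2's induced payoffs are 4, 7, 4, so Player 2 commits to C. Subgame-perfect outcome: (M, C) with payoffs (5, 7).
Now find the simultaneous Nash equilibrium.
Row's best replies: L→B; C→M; R→M.
Player 2's best replies: T→L; M→L; B→L.
Only (B, L) has each player best-responding; Nash payoffs (10, 4).
Sequential outcome (M, C) differs from the Nash profile (B, L).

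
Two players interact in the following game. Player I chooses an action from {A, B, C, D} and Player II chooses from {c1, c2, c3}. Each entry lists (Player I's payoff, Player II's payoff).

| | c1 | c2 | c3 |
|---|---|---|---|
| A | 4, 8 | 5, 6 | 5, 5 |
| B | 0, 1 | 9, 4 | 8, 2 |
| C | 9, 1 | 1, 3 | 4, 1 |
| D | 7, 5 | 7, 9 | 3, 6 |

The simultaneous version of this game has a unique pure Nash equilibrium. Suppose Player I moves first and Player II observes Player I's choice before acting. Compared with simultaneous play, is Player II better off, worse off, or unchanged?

Solve by backward induction (Player I leads).
- A → Player II plays c1 (best of 8, 6, 5); Player I gets 4.
- B → Player II plays c2 (best of 1, 4, 2); Player I gets 9.
- C → Player II plays c2 (best of 1, 3, 1); Player I gets 1.
- D → Player II plays c2 (best of 5, 9, 6); Player I gets 7.
Player I's induced payoffs are 4, 9, 1, 7, so Player I commits to B. Subgame-perfect outcome: (B, c2) with payoffs (9, 4).
Under simultaneous play:
Player I's best replies: c1→C; c2→B; c3→B.
Player II's best replies: A→c1; B→c2; C→c2; D→c2.
Only (B, c2) has each player best-responding; Nash payoffs (9, 4).
Player II earns 4 sequentially versus 4 at the Nash outcome: unchanged.

unchanged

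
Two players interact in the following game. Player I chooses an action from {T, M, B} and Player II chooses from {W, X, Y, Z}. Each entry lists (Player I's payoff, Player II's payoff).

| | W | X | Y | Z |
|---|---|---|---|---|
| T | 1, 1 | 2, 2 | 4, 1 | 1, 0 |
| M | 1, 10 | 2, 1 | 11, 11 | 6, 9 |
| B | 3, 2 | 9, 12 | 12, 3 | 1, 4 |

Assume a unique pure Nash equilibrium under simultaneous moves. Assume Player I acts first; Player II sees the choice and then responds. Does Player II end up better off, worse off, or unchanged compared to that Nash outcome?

worse off

Work backward from Player II's decision.
- T → Player II plays X (best of 1, 2, 1, 0); Player I gets 2.
- M → Player II plays Y (best of 10, 1, 11, 9); Player I gets 11.
- B → Player II plays X (best of 2, 12, 3, 4); Player I gets 9.
Player I's induced payoffs are 2, 11, 9, so Player I commits to M. Subgame-perfect outcome: (M, Y) with payoffs (11, 11).
For the simultaneous game, intersect best replies.
Player I's best replies: W→B; X→B; Y→B; Z→M.
Player II's best replies: T→X; M→Y; B→X.
Only (B, X) has each player best-responding; Nash payoffs (9, 12).
Player II earns 11 sequentially versus 12 at the Nash outcome: worse off.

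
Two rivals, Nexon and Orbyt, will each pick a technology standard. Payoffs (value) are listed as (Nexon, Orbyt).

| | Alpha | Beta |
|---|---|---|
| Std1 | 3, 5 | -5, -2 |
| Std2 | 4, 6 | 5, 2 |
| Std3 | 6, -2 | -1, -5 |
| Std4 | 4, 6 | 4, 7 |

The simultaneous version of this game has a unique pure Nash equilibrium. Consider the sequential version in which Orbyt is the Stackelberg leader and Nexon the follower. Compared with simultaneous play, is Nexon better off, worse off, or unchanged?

Backward induction with Orbyt moving first.
- Alpha → Nexon plays Std3 (best of 3, 4, 6, 4); Orbyt gets -2.
- Beta → Nexon plays Std2 (best of -5, 5, -1, 4); Orbyt gets 2.
Maximizing over -2, 2, Orbyt chooses Beta. Subgame-perfect outcome: (Std2, Beta) with payoffs (5, 2).
Now find the simultaneous Nash equilibrium.
Nexon's best replies: Alpha→Std3; Beta→Std2.
Orbyt's best replies: Std1→Alpha; Std2→Alpha; Std3→Alpha; Std4→Beta.
The unique mutual best reply is (Std3, Alpha), giving (6, -2).
Nexon earns 5 sequentially versus 6 at the Nash outcome: worse off.

worse off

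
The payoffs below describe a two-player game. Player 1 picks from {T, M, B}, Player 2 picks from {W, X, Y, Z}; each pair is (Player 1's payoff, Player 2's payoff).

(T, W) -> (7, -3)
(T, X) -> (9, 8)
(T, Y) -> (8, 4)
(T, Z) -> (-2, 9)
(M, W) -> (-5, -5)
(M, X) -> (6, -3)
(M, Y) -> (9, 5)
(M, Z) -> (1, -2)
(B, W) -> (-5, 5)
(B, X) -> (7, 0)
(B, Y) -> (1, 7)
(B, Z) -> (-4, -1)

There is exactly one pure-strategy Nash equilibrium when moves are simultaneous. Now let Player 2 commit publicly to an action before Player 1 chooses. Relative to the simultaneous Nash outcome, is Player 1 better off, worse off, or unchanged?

Work backward from Player 1's decision.
- W: Player 1 compares 7, -5, -5 and picks T; Player 2 would get -3.
- X: Player 1 compares 9, 6, 7 and picks T; Player 2 would get 8.
- Y: Player 1 compares 8, 9, 1 and picks M; Player 2 would get 5.
- Z: Player 1 compares -2, 1, -4 and picks M; Player 2 would get -2.
Maximizing over -3, 8, 5, -2, Player 2 chooses X. Subgame-perfect outcome: (T, X) with payoffs (9, 8).
For the simultaneous game, intersect best replies.
Player 1's best replies: W→T; X→T; Y→M; Z→M.
Player 2's best replies: T→Z; M→Y; B→Y.
Only (M, Y) has each player best-responding; Nash payoffs (9, 5).
Player 1 earns 9 sequentially versus 9 at the Nash outcome: unchanged.

unchanged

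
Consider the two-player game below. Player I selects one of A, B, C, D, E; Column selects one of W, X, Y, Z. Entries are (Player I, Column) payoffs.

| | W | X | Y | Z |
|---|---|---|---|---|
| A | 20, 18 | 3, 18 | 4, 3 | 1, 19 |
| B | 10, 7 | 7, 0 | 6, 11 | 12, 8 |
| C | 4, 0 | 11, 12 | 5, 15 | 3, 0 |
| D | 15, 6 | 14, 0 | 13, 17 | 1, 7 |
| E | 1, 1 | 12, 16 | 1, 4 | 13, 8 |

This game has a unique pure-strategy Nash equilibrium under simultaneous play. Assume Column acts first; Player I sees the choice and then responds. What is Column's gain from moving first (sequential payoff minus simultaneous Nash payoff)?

1

Player I best-responds to each possible Column move:
- W: Player I compares 20, 10, 4, 15, 1 and picks A; Column would get 18.
- X: Player I compares 3, 7, 11, 14, 12 and picks D; Column would get 0.
- Y: Player I compares 4, 6, 5, 13, 1 and picks D; Column would get 17.
- Z: Player I compares 1, 12, 3, 1, 13 and picks E; Column would get 8.
Column's induced payoffs are 18, 0, 17, 8, so Column commits to W. Subgame-perfect outcome: (A, W) with payoffs (20, 18).
Under simultaneous play:
Player I's best replies: W→A; X→D; Y→D; Z→E.
Column's best replies: A→Z; B→Y; C→Y; D→Y; E→X.
The unique mutual best reply is (D, Y), giving (13, 17).
Column's commitment gain: 18 − 17 = 1.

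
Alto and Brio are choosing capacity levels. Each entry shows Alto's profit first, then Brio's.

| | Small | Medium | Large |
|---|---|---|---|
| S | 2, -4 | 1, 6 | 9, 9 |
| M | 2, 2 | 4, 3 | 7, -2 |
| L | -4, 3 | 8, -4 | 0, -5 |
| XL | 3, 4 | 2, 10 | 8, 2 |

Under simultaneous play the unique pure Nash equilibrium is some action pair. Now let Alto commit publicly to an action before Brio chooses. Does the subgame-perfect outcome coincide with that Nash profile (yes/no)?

Solve by backward induction (Alto leads).
- S: Brio compares -4, 6, 9 and picks Large; Alto would get 9.
- M: Brio compares 2, 3, -2 and picks Medium; Alto would get 4.
- L: Brio compares 3, -4, -5 and picks Small; Alto would get -4.
- XL: Brio compares 4, 10, 2 and picks Medium; Alto would get 2.
Alto's induced payoffs are 9, 4, -4, 2, so Alto commits to S. Subgame-perfect outcome: (S, Large) with payoffs (9, 9).
For the simultaneous game, intersect best replies.
Alto's best replies: Small→XL; Medium→L; Large→S.
Brio's best replies: S→Large; M→Medium; L→Small; XL→Medium.
Only (S, Large) has each player best-responding; Nash payoffs (9, 9).
Sequential outcome (S, Large) coincides with the Nash profile (S, Large).

yes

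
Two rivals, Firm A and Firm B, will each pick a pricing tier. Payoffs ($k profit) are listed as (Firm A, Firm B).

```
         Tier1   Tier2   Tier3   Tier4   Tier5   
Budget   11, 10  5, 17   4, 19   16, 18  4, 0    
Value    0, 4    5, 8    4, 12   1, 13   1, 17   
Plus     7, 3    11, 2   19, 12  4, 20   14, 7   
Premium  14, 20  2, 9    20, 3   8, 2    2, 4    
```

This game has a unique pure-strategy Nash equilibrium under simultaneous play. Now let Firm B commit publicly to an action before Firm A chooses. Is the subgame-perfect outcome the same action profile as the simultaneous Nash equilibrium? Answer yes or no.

yes

Backward induction with Firm B moving first.
- Tier1: BR = Premium, leader payoff 20.
- Tier2: BR = Plus, leader payoff 2.
- Tier3: BR = Premium, leader payoff 3.
- Tier4: BR = Budget, leader payoff 18.
- Tier5: BR = Plus, leader payoff 7.
Maximizing over 20, 2, 3, 18, 7, Firm B chooses Tier1. Subgame-perfect outcome: (Premium, Tier1) with payoffs (14, 20).
Under simultaneous play:
Firm A's best replies: Tier1→Premium; Tier2→Plus; Tier3→Premium; Tier4→Budget; Tier5→Plus.
Firm B's best replies: Budget→Tier3; Value→Tier5; Plus→Tier4; Premium→Tier1.
Only (Premium, Tier1) has each player best-responding; Nash payoffs (14, 20).
Sequential outcome (Premium, Tier1) coincides with the Nash profile (Premium, Tier1).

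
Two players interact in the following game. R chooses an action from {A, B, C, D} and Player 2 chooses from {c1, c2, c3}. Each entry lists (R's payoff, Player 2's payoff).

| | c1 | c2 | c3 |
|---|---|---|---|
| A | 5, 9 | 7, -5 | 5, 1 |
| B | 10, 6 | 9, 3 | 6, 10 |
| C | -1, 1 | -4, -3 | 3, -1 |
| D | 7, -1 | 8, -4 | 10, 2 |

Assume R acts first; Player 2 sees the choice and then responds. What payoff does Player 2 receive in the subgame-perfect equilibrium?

2

Solve by backward induction (R leads).
- A → Player 2 plays c1 (best of 9, -5, 1); R gets 5.
- B → Player 2 plays c3 (best of 6, 3, 10); R gets 6.
- C → Player 2 plays c1 (best of 1, -3, -1); R gets -1.
- D → Player 2 plays c3 (best of -1, -4, 2); R gets 10.
Maximizing over 5, 6, -1, 10, R chooses D. Subgame-perfect outcome: (D, c3) with payoffs (10, 2).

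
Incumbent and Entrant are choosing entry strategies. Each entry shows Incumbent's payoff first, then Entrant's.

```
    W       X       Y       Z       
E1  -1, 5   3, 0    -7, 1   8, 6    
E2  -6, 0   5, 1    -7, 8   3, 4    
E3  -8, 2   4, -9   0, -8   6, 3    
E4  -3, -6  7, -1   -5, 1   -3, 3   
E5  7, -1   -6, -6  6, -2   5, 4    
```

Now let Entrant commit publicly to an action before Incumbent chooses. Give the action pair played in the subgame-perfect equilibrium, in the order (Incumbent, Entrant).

Backward induction with Entrant moving first.
- W: BR = E5, leader payoff -1.
- X: BR = E4, leader payoff -1.
- Y: BR = E5, leader payoff -2.
- Z: BR = E1, leader payoff 6.
Among -1, -1, -2, 6, the best is 6 at Z. Subgame-perfect outcome: (E1, Z) with payoffs (8, 6).

(E1, Z)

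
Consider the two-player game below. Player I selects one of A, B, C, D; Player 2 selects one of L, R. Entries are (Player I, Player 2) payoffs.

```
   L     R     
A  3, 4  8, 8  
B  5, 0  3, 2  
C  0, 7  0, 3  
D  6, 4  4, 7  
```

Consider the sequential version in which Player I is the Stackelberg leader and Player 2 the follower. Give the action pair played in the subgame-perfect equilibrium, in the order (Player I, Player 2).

Backward induction with Player I moving first.
- A: BR = R, leader payoff 8.
- B: BR = R, leader payoff 3.
- C: BR = L, leader payoff 0.
- D: BR = R, leader payoff 4.
Among 8, 3, 0, 4, the best is 8 at A. Subgame-perfect outcome: (A, R) with payoffs (8, 8).

(A, R)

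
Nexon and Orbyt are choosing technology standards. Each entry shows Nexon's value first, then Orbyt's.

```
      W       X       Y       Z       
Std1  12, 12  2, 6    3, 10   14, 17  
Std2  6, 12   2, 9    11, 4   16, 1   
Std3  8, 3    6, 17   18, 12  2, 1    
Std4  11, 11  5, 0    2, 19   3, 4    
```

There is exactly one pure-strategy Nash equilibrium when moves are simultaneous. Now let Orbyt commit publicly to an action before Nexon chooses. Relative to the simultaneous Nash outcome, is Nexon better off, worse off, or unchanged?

Nexon best-responds to each possible Orbyt move:
- W: Nexon compares 12, 6, 8, 11 and picks Std1; Orbyt would get 12.
- X: Nexon compares 2, 2, 6, 5 and picks Std3; Orbyt would get 17.
- Y: Nexon compares 3, 11, 18, 2 and picks Std3; Orbyt would get 12.
- Z: Nexon compares 14, 16, 2, 3 and picks Std2; Orbyt would get 1.
Orbyt's induced payoffs are 12, 17, 12, 1, so Orbyt commits to X. Subgame-perfect outcome: (Std3, X) with payoffs (6, 17).
Under simultaneous play:
Nexon's best replies: W→Std1; X→Std3; Y→Std3; Z→Std2.
Orbyt's best replies: Std1→Z; Std2→W; Std3→X; Std4→Y.
The unique mutual best reply is (Std3, X), giving (6, 17).
Nexon earns 6 sequentially versus 6 at the Nash outcome: unchanged.

unchanged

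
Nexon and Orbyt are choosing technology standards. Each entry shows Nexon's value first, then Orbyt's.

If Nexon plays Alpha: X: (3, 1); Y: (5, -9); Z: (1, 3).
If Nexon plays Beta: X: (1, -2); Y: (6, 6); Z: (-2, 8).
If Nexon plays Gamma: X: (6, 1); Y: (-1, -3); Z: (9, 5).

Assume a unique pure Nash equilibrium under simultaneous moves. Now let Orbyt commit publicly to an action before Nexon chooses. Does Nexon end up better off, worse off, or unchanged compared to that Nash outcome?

worse off

Nexon best-responds to each possible Orbyt move:
- X: BR = Gamma, leader payoff 1.
- Y: BR = Beta, leader payoff 6.
- Z: BR = Gamma, leader payoff 5.
Among 1, 6, 5, the best is 6 at Y. Subgame-perfect outcome: (Beta, Y) with payoffs (6, 6).
Now find the simultaneous Nash equilibrium.
Nexon's best replies: X→Gamma; Y→Beta; Z→Gamma.
Orbyt's best replies: Alpha→Z; Beta→Z; Gamma→Z.
Only (Gamma, Z) has each player best-responding; Nash payoffs (9, 5).
Nexon earns 6 sequentially versus 9 at the Nash outcome: worse off.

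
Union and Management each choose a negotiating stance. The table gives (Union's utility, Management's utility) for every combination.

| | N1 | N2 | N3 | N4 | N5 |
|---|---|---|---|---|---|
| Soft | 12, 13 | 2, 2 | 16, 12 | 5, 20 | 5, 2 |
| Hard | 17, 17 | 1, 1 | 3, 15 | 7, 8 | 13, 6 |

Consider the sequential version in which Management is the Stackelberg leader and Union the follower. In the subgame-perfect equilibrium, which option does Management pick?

Union best-responds to each possible Management move:
- N1: Union compares 12, 17 and picks Hard; Management would get 17.
- N2: Union compares 2, 1 and picks Soft; Management would get 2.
- N3: Union compares 16, 3 and picks Soft; Management would get 12.
- N4: Union compares 5, 7 and picks Hard; Management would get 8.
- N5: Union compares 5, 13 and picks Hard; Management would get 6.
Management's induced payoffs are 17, 2, 12, 8, 6, so Management commits to N1. Subgame-perfect outcome: (Hard, N1) with payoffs (17, 17).

N1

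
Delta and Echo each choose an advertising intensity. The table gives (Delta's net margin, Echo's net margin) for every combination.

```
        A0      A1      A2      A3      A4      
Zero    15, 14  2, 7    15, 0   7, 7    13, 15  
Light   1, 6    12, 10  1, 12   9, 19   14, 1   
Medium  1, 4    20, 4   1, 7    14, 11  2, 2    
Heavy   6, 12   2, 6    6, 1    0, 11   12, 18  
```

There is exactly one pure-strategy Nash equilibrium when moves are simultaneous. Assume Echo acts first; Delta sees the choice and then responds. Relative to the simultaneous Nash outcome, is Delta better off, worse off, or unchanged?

Work backward from Delta's decision.
- A0: Delta compares 15, 1, 1, 6 and picks Zero; Echo would get 14.
- A1: Delta compares 2, 12, 20, 2 and picks Medium; Echo would get 4.
- A2: Delta compares 15, 1, 1, 6 and picks Zero; Echo would get 0.
- A3: Delta compares 7, 9, 14, 0 and picks Medium; Echo would get 11.
- A4: Delta compares 13, 14, 2, 12 and picks Light; Echo would get 1.
Echo's induced payoffs are 14, 4, 0, 11, 1, so Echo commits to A0. Subgame-perfect outcome: (Zero, A0) with payoffs (15, 14).
Now find the simultaneous Nash equilibrium.
Delta's best replies: A0→Zero; A1→Medium; A2→Zero; A3→Medium; A4→Light.
Echo's best replies: Zero→A4; Light→A3; Medium→A3; Heavy→A4.
Only (Medium, A3) has each player best-responding; Nash payoffs (14, 11).
Delta earns 15 sequentially versus 14 at the Nash outcome: better off.

better off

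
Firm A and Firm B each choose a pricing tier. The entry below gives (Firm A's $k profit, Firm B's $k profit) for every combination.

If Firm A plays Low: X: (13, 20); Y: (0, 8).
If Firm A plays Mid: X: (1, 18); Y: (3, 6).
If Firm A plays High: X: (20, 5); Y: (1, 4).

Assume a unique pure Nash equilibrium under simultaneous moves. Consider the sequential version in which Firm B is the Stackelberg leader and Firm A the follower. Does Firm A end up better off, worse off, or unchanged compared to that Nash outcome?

Solve by backward induction (Firm B leads).
- X → Firm A plays High (best of 13, 1, 20); Firm B gets 5.
- Y → Firm A plays Mid (best of 0, 3, 1); Firm B gets 6.
Firm B's induced payoffs are 5, 6, so Firm B commits to Y. Subgame-perfect outcome: (Mid, Y) with payoffs (3, 6).
Now find the simultaneous Nash equilibrium.
Firm A's best replies: X→High; Y→Mid.
Firm B's best replies: Low→X; Mid→X; High→X.
The unique mutual best reply is (High, X), giving (20, 5).
Firm A earns 3 sequentially versus 20 at the Nash outcome: worse off.

worse off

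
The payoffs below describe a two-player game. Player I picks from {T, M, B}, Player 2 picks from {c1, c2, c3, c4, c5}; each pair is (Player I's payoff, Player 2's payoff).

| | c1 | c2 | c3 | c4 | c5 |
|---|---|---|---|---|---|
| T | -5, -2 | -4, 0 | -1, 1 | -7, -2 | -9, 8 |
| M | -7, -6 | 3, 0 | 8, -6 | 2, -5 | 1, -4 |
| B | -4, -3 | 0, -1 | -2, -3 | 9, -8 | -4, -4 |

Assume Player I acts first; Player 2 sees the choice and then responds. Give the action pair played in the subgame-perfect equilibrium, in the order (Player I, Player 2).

(M, c2)

Backward induction with Player I moving first.
- T → Player 2 plays c5 (best of -2, 0, 1, -2, 8); Player I gets -9.
- M → Player 2 plays c2 (best of -6, 0, -6, -5, -4); Player I gets 3.
- B → Player 2 plays c2 (best of -3, -1, -3, -8, -4); Player I gets 0.
Player I's induced payoffs are -9, 3, 0, so Player I commits to M. Subgame-perfect outcome: (M, c2) with payoffs (3, 0).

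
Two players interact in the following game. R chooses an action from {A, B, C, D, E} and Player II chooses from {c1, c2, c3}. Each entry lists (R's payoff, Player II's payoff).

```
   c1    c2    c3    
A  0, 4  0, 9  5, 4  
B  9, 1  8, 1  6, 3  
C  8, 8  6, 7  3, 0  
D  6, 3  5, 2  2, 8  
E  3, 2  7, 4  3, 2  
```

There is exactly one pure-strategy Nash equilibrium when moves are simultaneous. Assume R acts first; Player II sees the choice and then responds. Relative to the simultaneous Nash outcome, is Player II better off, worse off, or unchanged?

Work backward from Player II's decision.
- A: Player II compares 4, 9, 4 and picks c2; R would get 0.
- B: Player II compares 1, 1, 3 and picks c3; R would get 6.
- C: Player II compares 8, 7, 0 and picks c1; R would get 8.
- D: Player II compares 3, 2, 8 and picks c3; R would get 2.
- E: Player II compares 2, 4, 2 and picks c2; R would get 7.
Among 0, 6, 8, 2, 7, the best is 8 at C. Subgame-perfect outcome: (C, c1) with payoffs (8, 8).
Under simultaneous play:
R's best replies: c1→B; c2→B; c3→B.
Player II's best replies: A→c2; B→c3; C→c1; D→c3; E→c2.
The unique mutual best reply is (B, c3), giving (6, 3).
Player II earns 8 sequentially versus 3 at the Nash outcome: better off.

better off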